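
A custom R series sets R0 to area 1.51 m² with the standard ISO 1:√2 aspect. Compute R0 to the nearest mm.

Let the short side be w mm. Then w · w√2 = 1.51 m² = 1,510,000 mm².
w² = 1,510,000/√2, so w ≈ 1033.3 mm; long side = w√2 ≈ 1461.3 mm.

1033 × 1461 mm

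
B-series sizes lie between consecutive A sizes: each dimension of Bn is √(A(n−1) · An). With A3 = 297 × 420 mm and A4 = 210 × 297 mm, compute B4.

250 × 353 mm

Short side: √(297 · 210) = √62370 ≈ 249.7 → 250 mm
Long side: √(420 · 297) = √124740 ≈ 353.2 → 353 mm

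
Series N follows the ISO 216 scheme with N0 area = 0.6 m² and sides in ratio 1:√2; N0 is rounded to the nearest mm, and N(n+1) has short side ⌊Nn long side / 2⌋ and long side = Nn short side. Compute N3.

Let N0's short side be w mm. w · w√2 = 0.6 m² = 600,000 mm², so w ≈ 651.4 mm and w√2 ≈ 921.2 mm → N0 = 651 × 921 mm.
N1: ⌊921/2⌋ × 651 = 460 × 651 mm
N2: ⌊651/2⌋ × 460 = 325 × 460 mm
N3: ⌊460/2⌋ × 325 = 230 × 325 mm

230 × 325 mm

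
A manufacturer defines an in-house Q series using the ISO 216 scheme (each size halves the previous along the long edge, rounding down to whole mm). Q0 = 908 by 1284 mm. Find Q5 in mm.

Q1: ⌊1284/2⌋ × 908 = 642 × 908 mm
Q2: ⌊908/2⌋ × 642 = 454 × 642 mm
Q3: ⌊642/2⌋ × 454 = 321 × 454 mm
Q4: ⌊454/2⌋ × 321 = 227 × 321 mm
Q5: ⌊321/2⌋ × 227 = 160 × 227 mm

160 × 227 mm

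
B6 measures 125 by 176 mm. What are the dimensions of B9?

44 × 62 mm

B7: ⌊176/2⌋ × 125 = 88 × 125 mm
B8: ⌊125/2⌋ × 88 = 62 × 88 mm
B9: ⌊88/2⌋ × 62 = 44 × 62 mm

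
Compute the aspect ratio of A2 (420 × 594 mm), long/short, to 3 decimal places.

1.414

594 / 420 = 1.414
Matches √2 ≈ 1.414 — the ISO 216 defining ratio.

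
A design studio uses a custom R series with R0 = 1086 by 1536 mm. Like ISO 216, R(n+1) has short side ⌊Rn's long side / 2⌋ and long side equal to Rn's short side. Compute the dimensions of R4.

R1: ⌊1536/2⌋ × 1086 = 768 × 1086 mm
R2: ⌊1086/2⌋ × 768 = 543 × 768 mm
R3: ⌊768/2⌋ × 543 = 384 × 543 mm
R4: ⌊543/2⌋ × 384 = 271 × 384 mm

271 × 384 mm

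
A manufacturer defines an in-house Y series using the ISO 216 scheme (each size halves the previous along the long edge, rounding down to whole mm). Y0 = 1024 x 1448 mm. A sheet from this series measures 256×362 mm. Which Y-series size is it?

Y0: 1024 × 1448 mm
Y1: 724 × 1024 mm
Y2: 512 × 724 mm
Y3: 362 × 512 mm
Y4: 256 × 362 mm
Y5: 181 × 256 mm
→ matches Y4.

Y4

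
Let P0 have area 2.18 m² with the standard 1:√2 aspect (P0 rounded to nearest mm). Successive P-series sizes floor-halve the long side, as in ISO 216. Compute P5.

Let P0's short side be w mm. w · w√2 = 2.18 m² = 2,180,000 mm², so w ≈ 1241.6 mm and w√2 ≈ 1755.8 mm → P0 = 1242 × 1756 mm.
P1: ⌊1756/2⌋ × 1242 = 878 × 1242 mm
P2: ⌊1242/2⌋ × 878 = 621 × 878 mm
P3: ⌊878/2⌋ × 621 = 439 × 621 mm
P4: ⌊621/2⌋ × 439 = 310 × 439 mm
P5: ⌊439/2⌋ × 310 = 219 × 310 mm

219 × 310 mm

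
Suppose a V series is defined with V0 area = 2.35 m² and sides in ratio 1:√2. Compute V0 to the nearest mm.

Let the short side be w mm. Then w · w√2 = 2.35 m² = 2,350,000 mm².
w² = 2,350,000/√2, so w ≈ 1289.1 mm; long side = w√2 ≈ 1823.0 mm.

1289 × 1823 mm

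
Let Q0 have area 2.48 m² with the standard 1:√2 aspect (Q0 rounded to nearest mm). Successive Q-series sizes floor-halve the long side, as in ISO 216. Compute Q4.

331 × 468 mm

Let Q0's short side be w mm. w · w√2 = 2.48 m² = 2,480,000 mm², so w ≈ 1324.2 mm and w√2 ≈ 1872.8 mm → Q0 = 1324 × 1873 mm.
Q1: ⌊1873/2⌋ × 1324 = 936 × 1324 mm
Q2: ⌊1324/2⌋ × 936 = 662 × 936 mm
Q3: ⌊936/2⌋ × 662 = 468 × 662 mm
Q4: ⌊662/2⌋ × 468 = 331 × 468 mm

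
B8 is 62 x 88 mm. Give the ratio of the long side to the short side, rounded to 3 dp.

88 / 62 = 1.419
ISO 216 targets √2 ≈ 1.414; the +0.005 deviation is from mm rounding.

1.419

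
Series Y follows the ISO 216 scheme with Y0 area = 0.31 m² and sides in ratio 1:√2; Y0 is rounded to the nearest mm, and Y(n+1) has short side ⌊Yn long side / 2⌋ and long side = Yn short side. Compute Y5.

82 × 117 mm

Let Y0's short side be w mm. w · w√2 = 0.31 m² = 310,000 mm², so w ≈ 468.2 mm and w√2 ≈ 662.1 mm → Y0 = 468 × 662 mm.
Y1: ⌊662/2⌋ × 468 = 331 × 468 mm
Y2: ⌊468/2⌋ × 331 = 234 × 331 mm
Y3: ⌊331/2⌋ × 234 = 165 × 234 mm
Y4: ⌊234/2⌋ × 165 = 117 × 165 mm
Y5: ⌊165/2⌋ × 117 = 82 × 117 mm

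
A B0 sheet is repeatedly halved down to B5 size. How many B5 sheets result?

32

Each ISO step halves the sheet: 1 × B0 → 2 × B1 → 4 × B2 → 8 × B3 → …
From B0 to B5 is 5 halving steps: 2^5 = 32.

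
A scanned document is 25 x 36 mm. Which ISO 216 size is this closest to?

Aspect ratio 36/25 ≈ 1.440 (ISO target is √2 ≈ 1.414).
In the A-series (A0 area = 1 m²): A10 = 26 × 37 mm.
Off by 2 mm total — nearest standard size.

A10 (26 × 37 mm)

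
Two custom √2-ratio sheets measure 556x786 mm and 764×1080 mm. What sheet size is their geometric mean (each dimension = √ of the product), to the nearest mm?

Short side: √(556 · 764) = √424784 ≈ 651.8 → 652 mm
Long side: √(786 · 1080) = √848880 ≈ 921.3 → 921 mm

652 × 921 mm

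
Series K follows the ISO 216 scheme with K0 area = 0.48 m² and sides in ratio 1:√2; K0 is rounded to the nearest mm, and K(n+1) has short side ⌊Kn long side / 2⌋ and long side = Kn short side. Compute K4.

Let K0's short side be w mm. w · w√2 = 0.48 m² = 480,000 mm², so w ≈ 582.6 mm and w√2 ≈ 823.9 mm → K0 = 583 × 824 mm.
K1: ⌊824/2⌋ × 583 = 412 × 583 mm
K2: ⌊583/2⌋ × 412 = 291 × 412 mm
K3: ⌊412/2⌋ × 291 = 206 × 291 mm
K4: ⌊291/2⌋ × 206 = 145 × 206 mm

145 × 206 mm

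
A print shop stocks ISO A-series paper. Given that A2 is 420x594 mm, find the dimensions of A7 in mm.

74 × 105 mm

A3: ⌊594/2⌋ × 420 = 297 × 420 mm
A4: ⌊420/2⌋ × 297 = 210 × 297 mm
A5: ⌊297/2⌋ × 210 = 148 × 210 mm
A6: ⌊210/2⌋ × 148 = 105 × 148 mm
A7: ⌊148/2⌋ × 105 = 74 × 105 mm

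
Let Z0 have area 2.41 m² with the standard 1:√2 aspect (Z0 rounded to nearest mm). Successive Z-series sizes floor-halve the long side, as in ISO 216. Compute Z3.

461 × 652 mm

Let Z0's short side be w mm. w · w√2 = 2.41 m² = 2,410,000 mm², so w ≈ 1305.4 mm and w√2 ≈ 1846.1 mm → Z0 = 1305 × 1846 mm.
Z1: ⌊1846/2⌋ × 1305 = 923 × 1305 mm
Z2: ⌊1305/2⌋ × 923 = 652 × 923 mm
Z3: ⌊923/2⌋ × 652 = 461 × 652 mm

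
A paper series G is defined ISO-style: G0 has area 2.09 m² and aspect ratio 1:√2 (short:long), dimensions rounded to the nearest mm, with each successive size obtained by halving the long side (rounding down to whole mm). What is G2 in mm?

608 × 859 mm

Let G0's short side be w mm. w · w√2 = 2.09 m² = 2,090,000 mm², so w ≈ 1215.7 mm and w√2 ≈ 1719.2 mm → G0 = 1216 × 1719 mm.
G1: ⌊1719/2⌋ × 1216 = 859 × 1216 mm
G2: ⌊1216/2⌋ × 859 = 608 × 859 mm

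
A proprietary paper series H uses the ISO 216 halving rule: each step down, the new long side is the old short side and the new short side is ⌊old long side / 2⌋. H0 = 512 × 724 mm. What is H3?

181 × 256 mm

H1: ⌊724/2⌋ × 512 = 362 × 512 mm
H2: ⌊512/2⌋ × 362 = 256 × 362 mm
H3: ⌊362/2⌋ × 256 = 181 × 256 mm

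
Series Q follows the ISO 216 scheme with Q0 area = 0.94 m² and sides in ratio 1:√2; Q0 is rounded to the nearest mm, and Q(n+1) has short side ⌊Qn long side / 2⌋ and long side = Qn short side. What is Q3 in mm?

Let Q0's short side be w mm. w · w√2 = 0.94 m² = 940,000 mm², so w ≈ 815.3 mm and w√2 ≈ 1153.0 mm → Q0 = 815 × 1153 mm.
Q1: ⌊1153/2⌋ × 815 = 576 × 815 mm
Q2: ⌊815/2⌋ × 576 = 407 × 576 mm
Q3: ⌊576/2⌋ × 407 = 288 × 407 mm

288 × 407 mm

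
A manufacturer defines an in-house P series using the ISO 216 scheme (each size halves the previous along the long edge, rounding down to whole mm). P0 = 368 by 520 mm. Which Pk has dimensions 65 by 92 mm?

P0: 368 × 520 mm
P1: 260 × 368 mm
P2: 184 × 260 mm
P3: 130 × 184 mm
P4: 92 × 130 mm
P5: 65 × 92 mm
P6: 46 × 65 mm
→ matches P5.

P5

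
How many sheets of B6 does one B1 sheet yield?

32

Each ISO step halves the sheet: 1 × B1 → 2 × B2 → 4 × B3 → 8 × B4 → …
From B1 to B6 is 5 halving steps: 2^5 = 32.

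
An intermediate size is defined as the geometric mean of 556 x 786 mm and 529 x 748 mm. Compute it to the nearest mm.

542 × 767 mm

Short side: √(556 · 529) = √294124 ≈ 542.3 → 542 mm
Long side: √(786 · 748) = √587928 ≈ 766.8 → 767 mm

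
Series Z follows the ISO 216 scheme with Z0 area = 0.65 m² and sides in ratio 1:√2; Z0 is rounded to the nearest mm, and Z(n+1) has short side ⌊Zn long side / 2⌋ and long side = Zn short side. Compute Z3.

239 × 339 mm

Let Z0's short side be w mm. w · w√2 = 0.65 m² = 650,000 mm², so w ≈ 678.0 mm and w√2 ≈ 958.8 mm → Z0 = 678 × 959 mm.
Z1: ⌊959/2⌋ × 678 = 479 × 678 mm
Z2: ⌊678/2⌋ × 479 = 339 × 479 mm
Z3: ⌊479/2⌋ × 339 = 239 × 339 mm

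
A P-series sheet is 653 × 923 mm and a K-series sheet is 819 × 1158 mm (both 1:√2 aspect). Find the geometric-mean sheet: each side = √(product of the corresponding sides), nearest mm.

Short side: √(653 · 819) = √534807 ≈ 731.3 → 731 mm
Long side: √(923 · 1158) = √1068834 ≈ 1033.8 → 1034 mm

731 × 1034 mm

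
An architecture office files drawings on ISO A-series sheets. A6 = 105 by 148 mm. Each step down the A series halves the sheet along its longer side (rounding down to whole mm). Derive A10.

A7: ⌊148/2⌋ × 105 = 74 × 105 mm
A8: ⌊105/2⌋ × 74 = 52 × 74 mm
A9: ⌊74/2⌋ × 52 = 37 × 52 mm
A10: ⌊52/2⌋ × 37 = 26 × 37 mm

26 × 37 mm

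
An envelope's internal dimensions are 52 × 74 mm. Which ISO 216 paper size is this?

A8 (52 × 74 mm)

Aspect ratio 74/52 ≈ 1.423 — close to the ISO √2 ≈ 1.414.
In the A-series (A0 area = 1 m²): A8 = 52 × 74 mm.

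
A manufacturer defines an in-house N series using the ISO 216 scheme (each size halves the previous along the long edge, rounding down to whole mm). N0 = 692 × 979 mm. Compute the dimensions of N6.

N1: ⌊979/2⌋ × 692 = 489 × 692 mm
N2: ⌊692/2⌋ × 489 = 346 × 489 mm
N3: ⌊489/2⌋ × 346 = 244 × 346 mm
N4: ⌊346/2⌋ × 244 = 173 × 244 mm
N5: ⌊244/2⌋ × 173 = 122 × 173 mm
N6: ⌊173/2⌋ × 122 = 86 × 122 mm

86 × 122 mm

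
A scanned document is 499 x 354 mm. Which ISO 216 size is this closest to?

Aspect ratio 499/354 ≈ 1.410 — close to the ISO √2 ≈ 1.414.
In the B-series (B0 = 1000 × 1414 mm): B3 = 353 × 500 mm.
Off by 2 mm total — nearest standard size.

B3 (353 × 500 mm)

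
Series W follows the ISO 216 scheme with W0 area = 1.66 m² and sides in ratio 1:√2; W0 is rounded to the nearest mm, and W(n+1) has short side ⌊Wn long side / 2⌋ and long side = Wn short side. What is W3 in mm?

383 × 541 mm

Let W0's short side be w mm. w · w√2 = 1.66 m² = 1,660,000 mm², so w ≈ 1083.4 mm and w√2 ≈ 1532.2 mm → W0 = 1083 × 1532 mm.
W1: ⌊1532/2⌋ × 1083 = 766 × 1083 mm
W2: ⌊1083/2⌋ × 766 = 541 × 766 mm
W3: ⌊766/2⌋ × 541 = 383 × 541 mm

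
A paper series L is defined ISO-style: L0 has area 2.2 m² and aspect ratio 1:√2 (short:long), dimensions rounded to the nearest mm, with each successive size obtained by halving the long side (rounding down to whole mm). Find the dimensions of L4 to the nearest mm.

311 × 441 mm

Let L0's short side be w mm. w · w√2 = 2.2 m² = 2,200,000 mm², so w ≈ 1247.3 mm and w√2 ≈ 1763.9 mm → L0 = 1247 × 1764 mm.
L1: ⌊1764/2⌋ × 1247 = 882 × 1247 mm
L2: ⌊1247/2⌋ × 882 = 623 × 882 mm
L3: ⌊882/2⌋ × 623 = 441 × 623 mm
L4: ⌊623/2⌋ × 441 = 311 × 441 mm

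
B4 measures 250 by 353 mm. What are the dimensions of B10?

31 × 44 mm

B5: ⌊353/2⌋ × 250 = 176 × 250 mm
B6: ⌊250/2⌋ × 176 = 125 × 176 mm
B7: ⌊176/2⌋ × 125 = 88 × 125 mm
B8: ⌊125/2⌋ × 88 = 62 × 88 mm
B9: ⌊88/2⌋ × 62 = 44 × 62 mm
B10: ⌊62/2⌋ × 44 = 31 × 44 mm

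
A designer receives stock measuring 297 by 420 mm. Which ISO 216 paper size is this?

Aspect ratio 420/297 ≈ 1.414 — close to the ISO √2 ≈ 1.414.
In the A-series (A0 area = 1 m²): A3 = 297 × 420 mm.

A3 (297 × 420 mm)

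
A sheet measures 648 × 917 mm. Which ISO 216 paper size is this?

Aspect ratio 917/648 ≈ 1.415 — close to the ISO √2 ≈ 1.414.
In the C-series (envelope sizes, between A and B): C1 = 648 × 917 mm.

C1 (648 × 917 mm)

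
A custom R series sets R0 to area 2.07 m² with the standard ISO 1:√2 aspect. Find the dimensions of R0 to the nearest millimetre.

Let the short side be w mm. Then w · w√2 = 2.07 m² = 2,070,000 mm².
w² = 2,070,000/√2, so w ≈ 1209.8 mm; long side = w√2 ≈ 1711.0 mm.

1210 × 1711 mm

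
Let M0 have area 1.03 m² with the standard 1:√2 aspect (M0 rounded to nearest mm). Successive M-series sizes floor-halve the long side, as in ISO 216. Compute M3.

301 × 426 mm

Let M0's short side be w mm. w · w√2 = 1.03 m² = 1,030,000 mm², so w ≈ 853.4 mm and w√2 ≈ 1206.9 mm → M0 = 853 × 1207 mm.
M1: ⌊1207/2⌋ × 853 = 603 × 853 mm
M2: ⌊853/2⌋ × 603 = 426 × 603 mm
M3: ⌊603/2⌋ × 426 = 301 × 426 mm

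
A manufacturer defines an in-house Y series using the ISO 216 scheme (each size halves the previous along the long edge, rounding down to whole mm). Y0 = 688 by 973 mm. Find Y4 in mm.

172 × 243 mm

Y1: ⌊973/2⌋ × 688 = 486 × 688 mm
Y2: ⌊688/2⌋ × 486 = 344 × 486 mm
Y3: ⌊486/2⌋ × 344 = 243 × 344 mm
Y4: ⌊344/2⌋ × 243 = 172 × 243 mm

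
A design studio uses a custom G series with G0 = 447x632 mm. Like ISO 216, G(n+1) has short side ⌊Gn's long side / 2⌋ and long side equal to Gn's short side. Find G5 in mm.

79 × 111 mm

G1: ⌊632/2⌋ × 447 = 316 × 447 mm
G2: ⌊447/2⌋ × 316 = 223 × 316 mm
G3: ⌊316/2⌋ × 223 = 158 × 223 mm
G4: ⌊223/2⌋ × 158 = 111 × 158 mm
G5: ⌊158/2⌋ × 111 = 79 × 111 mm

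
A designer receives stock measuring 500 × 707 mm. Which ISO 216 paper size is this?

B2 (500 × 707 mm)

Aspect ratio 707/500 ≈ 1.414 — close to the ISO √2 ≈ 1.414.
In the B-series (B0 = 1000 × 1414 mm): B2 = 500 × 707 mm.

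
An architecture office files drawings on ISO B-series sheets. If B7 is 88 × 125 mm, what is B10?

31 × 44 mm

B8: ⌊125/2⌋ × 88 = 62 × 88 mm
B9: ⌊88/2⌋ × 62 = 44 × 62 mm
B10: ⌊62/2⌋ × 44 = 31 × 44 mm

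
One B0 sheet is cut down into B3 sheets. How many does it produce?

B0 = 1000 × 1414 mm; B3 = 353 × 500 mm.
Each halving step doubles the count; 3 steps from B0 to B3.
2^3 = 8.

8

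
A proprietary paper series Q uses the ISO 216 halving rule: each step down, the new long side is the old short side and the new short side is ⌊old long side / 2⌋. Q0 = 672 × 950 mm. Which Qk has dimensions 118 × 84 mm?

Q6

Q0: 672 × 950 mm
Q1: 475 × 672 mm
Q2: 336 × 475 mm
Q3: 237 × 336 mm
Q4: 168 × 237 mm
Q5: 118 × 168 mm
Q6: 84 × 118 mm
Q7: 59 × 84 mm
→ matches Q6.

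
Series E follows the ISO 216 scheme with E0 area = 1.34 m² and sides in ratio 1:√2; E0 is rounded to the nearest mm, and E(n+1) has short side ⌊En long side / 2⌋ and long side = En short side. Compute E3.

344 × 486 mm

Let E0's short side be w mm. w · w√2 = 1.34 m² = 1,340,000 mm², so w ≈ 973.4 mm and w√2 ≈ 1376.6 mm → E0 = 973 × 1377 mm.
E1: ⌊1377/2⌋ × 973 = 688 × 973 mm
E2: ⌊973/2⌋ × 688 = 486 × 688 mm
E3: ⌊688/2⌋ × 486 = 344 × 486 mm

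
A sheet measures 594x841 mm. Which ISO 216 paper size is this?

Aspect ratio 841/594 ≈ 1.416 — close to the ISO √2 ≈ 1.414.
In the A-series (A0 area = 1 m²): A1 = 594 × 841 mm.

A1 (594 × 841 mm)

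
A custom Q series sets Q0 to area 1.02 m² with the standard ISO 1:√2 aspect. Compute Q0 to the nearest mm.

849 × 1201 mm

Let the short side be w mm. Then w · w√2 = 1.02 m² = 1,020,000 mm².
w² = 1,020,000/√2, so w ≈ 849.3 mm; long side = w√2 ≈ 1201.0 mm.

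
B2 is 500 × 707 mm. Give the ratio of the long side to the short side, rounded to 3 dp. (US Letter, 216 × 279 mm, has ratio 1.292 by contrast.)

1.414

707 / 500 = 1.414
Matches √2 ≈ 1.414 — the ISO 216 defining ratio.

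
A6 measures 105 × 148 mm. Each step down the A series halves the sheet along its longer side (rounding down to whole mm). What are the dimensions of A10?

A7: ⌊148/2⌋ × 105 = 74 × 105 mm
A8: ⌊105/2⌋ × 74 = 52 × 74 mm
A9: ⌊74/2⌋ × 52 = 37 × 52 mm
A10: ⌊52/2⌋ × 37 = 26 × 37 mm

26 × 37 mm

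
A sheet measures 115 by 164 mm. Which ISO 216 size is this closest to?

C6 (114 × 162 mm)

Aspect ratio 164/115 ≈ 1.426 — close to the ISO √2 ≈ 1.414.
In the C-series (envelope sizes, between A and B): C6 = 114 × 162 mm.
Off by 3 mm total — nearest standard size.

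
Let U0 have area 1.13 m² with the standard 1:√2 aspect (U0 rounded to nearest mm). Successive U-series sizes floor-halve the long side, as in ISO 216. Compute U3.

Let U0's short side be w mm. w · w√2 = 1.13 m² = 1,130,000 mm², so w ≈ 893.9 mm and w√2 ≈ 1264.1 mm → U0 = 894 × 1264 mm.
U1: ⌊1264/2⌋ × 894 = 632 × 894 mm
U2: ⌊894/2⌋ × 632 = 447 × 632 mm
U3: ⌊632/2⌋ × 447 = 316 × 447 mm

316 × 447 mm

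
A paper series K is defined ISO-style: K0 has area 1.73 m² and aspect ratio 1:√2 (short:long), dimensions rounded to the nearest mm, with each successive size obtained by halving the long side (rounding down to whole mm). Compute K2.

553 × 782 mm

Let K0's short side be w mm. w · w√2 = 1.73 m² = 1,730,000 mm², so w ≈ 1106.0 mm and w√2 ≈ 1564.2 mm → K0 = 1106 × 1564 mm.
K1: ⌊1564/2⌋ × 1106 = 782 × 1106 mm
K2: ⌊1106/2⌋ × 782 = 553 × 782 mm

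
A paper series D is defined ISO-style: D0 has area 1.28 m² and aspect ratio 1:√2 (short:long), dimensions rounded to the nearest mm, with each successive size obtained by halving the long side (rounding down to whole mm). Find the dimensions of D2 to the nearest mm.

475 × 672 mm

Let D0's short side be w mm. w · w√2 = 1.28 m² = 1,280,000 mm², so w ≈ 951.4 mm and w√2 ≈ 1345.4 mm → D0 = 951 × 1345 mm.
D1: ⌊1345/2⌋ × 951 = 672 × 951 mm
D2: ⌊951/2⌋ × 672 = 475 × 672 mm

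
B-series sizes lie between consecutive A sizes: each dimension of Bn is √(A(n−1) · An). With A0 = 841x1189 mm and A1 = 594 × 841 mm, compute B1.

Short side: √(841 · 594) = √499554 ≈ 706.8 → 707 mm
Long side: √(1189 · 841) = √999949 ≈ 1000.0 → 1000 mm

707 × 1000 mm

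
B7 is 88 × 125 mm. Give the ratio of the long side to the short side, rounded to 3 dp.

1.420

125 / 88 = 1.420
ISO 216 targets √2 ≈ 1.414; the +0.006 deviation is from mm rounding.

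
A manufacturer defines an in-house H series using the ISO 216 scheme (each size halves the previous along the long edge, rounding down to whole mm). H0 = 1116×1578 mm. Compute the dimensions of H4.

279 × 394 mm

H1: ⌊1578/2⌋ × 1116 = 789 × 1116 mm
H2: ⌊1116/2⌋ × 789 = 558 × 789 mm
H3: ⌊789/2⌋ × 558 = 394 × 558 mm
H4: ⌊558/2⌋ × 394 = 279 × 394 mm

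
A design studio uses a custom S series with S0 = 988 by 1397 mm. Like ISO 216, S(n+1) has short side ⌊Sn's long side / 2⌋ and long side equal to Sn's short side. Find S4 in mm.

S1: ⌊1397/2⌋ × 988 = 698 × 988 mm
S2: ⌊988/2⌋ × 698 = 494 × 698 mm
S3: ⌊698/2⌋ × 494 = 349 × 494 mm
S4: ⌊494/2⌋ × 349 = 247 × 349 mm

247 × 349 mm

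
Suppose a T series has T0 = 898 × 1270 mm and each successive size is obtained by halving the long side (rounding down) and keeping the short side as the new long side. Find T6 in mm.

112 × 158 mm

T1: ⌊1270/2⌋ × 898 = 635 × 898 mm
T2: ⌊898/2⌋ × 635 = 449 × 635 mm
T3: ⌊635/2⌋ × 449 = 317 × 449 mm
T4: ⌊449/2⌋ × 317 = 224 × 317 mm
T5: ⌊317/2⌋ × 224 = 158 × 224 mm
T6: ⌊224/2⌋ × 158 = 112 × 158 mm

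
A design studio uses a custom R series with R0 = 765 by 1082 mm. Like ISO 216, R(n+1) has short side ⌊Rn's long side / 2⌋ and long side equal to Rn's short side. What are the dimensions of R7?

67 × 95 mm

R1 = 541 × 765 mm (from R0 by 1 halving).
R2: ⌊765/2⌋ × 541 = 382 × 541 mm
R3: ⌊541/2⌋ × 382 = 270 × 382 mm
R4: ⌊382/2⌋ × 270 = 191 × 270 mm
R5: ⌊270/2⌋ × 191 = 135 × 191 mm
R6: ⌊191/2⌋ × 135 = 95 × 135 mm
R7: ⌊135/2⌋ × 95 = 67 × 95 mm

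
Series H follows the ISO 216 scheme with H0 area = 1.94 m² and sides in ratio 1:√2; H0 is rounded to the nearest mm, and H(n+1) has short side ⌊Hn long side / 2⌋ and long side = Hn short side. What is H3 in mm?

Let H0's short side be w mm. w · w√2 = 1.94 m² = 1,940,000 mm², so w ≈ 1171.2 mm and w√2 ≈ 1656.4 mm → H0 = 1171 × 1656 mm.
H1: ⌊1656/2⌋ × 1171 = 828 × 1171 mm
H2: ⌊1171/2⌋ × 828 = 585 × 828 mm
H3: ⌊828/2⌋ × 585 = 414 × 585 mm

414 × 585 mm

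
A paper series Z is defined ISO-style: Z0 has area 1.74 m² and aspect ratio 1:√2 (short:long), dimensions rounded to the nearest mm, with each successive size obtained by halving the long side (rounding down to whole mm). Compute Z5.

Let Z0's short side be w mm. w · w√2 = 1.74 m² = 1,740,000 mm², so w ≈ 1109.2 mm and w√2 ≈ 1568.7 mm → Z0 = 1109 × 1569 mm.
Z1: ⌊1569/2⌋ × 1109 = 784 × 1109 mm
Z2: ⌊1109/2⌋ × 784 = 554 × 784 mm
Z3: ⌊784/2⌋ × 554 = 392 × 554 mm
Z4: ⌊554/2⌋ × 392 = 277 × 392 mm
Z5: ⌊392/2⌋ × 277 = 196 × 277 mm

196 × 277 mm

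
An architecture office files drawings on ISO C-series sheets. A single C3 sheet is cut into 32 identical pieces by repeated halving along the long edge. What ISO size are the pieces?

32 = 2^5, so 5 halving steps.
C3 → C4 → … → C8 after 5 steps.

C8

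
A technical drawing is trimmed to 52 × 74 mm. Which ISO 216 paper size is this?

Aspect ratio 74/52 ≈ 1.423 — close to the ISO √2 ≈ 1.414.
In the A-series (A0 area = 1 m²): A8 = 52 × 74 mm.

A8 (52 × 74 mm)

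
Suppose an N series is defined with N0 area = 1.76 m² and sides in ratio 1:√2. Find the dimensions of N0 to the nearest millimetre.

Let the short side be w mm. Then w · w√2 = 1.76 m² = 1,760,000 mm².
w² = 1,760,000/√2, so w ≈ 1115.6 mm; long side = w√2 ≈ 1577.7 mm.

1116 × 1578 mm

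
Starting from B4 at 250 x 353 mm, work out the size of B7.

88 × 125 mm

B5: ⌊353/2⌋ × 250 = 176 × 250 mm
B6: ⌊250/2⌋ × 176 = 125 × 176 mm
B7: ⌊176/2⌋ × 125 = 88 × 125 mm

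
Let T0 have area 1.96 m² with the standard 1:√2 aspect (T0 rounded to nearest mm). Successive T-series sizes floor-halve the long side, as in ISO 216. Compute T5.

208 × 294 mm

Let T0's short side be w mm. w · w√2 = 1.96 m² = 1,960,000 mm², so w ≈ 1177.3 mm and w√2 ≈ 1664.9 mm → T0 = 1177 × 1665 mm.
T1: ⌊1665/2⌋ × 1177 = 832 × 1177 mm
T2: ⌊1177/2⌋ × 832 = 588 × 832 mm
T3: ⌊832/2⌋ × 588 = 416 × 588 mm
T4: ⌊588/2⌋ × 416 = 294 × 416 mm
T5: ⌊416/2⌋ × 294 = 208 × 294 mm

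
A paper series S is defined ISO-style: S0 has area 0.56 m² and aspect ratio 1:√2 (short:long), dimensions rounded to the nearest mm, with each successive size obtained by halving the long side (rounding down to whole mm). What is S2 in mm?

Let S0's short side be w mm. w · w√2 = 0.56 m² = 560,000 mm², so w ≈ 629.3 mm and w√2 ≈ 889.9 mm → S0 = 629 × 890 mm.
S1: ⌊890/2⌋ × 629 = 445 × 629 mm
S2: ⌊629/2⌋ × 445 = 314 × 445 mm

314 × 445 mm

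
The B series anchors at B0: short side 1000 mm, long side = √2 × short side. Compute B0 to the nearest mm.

Short side = 1000 mm; long side = 1000√2 ≈ 1414.2 mm.

1000 × 1414 mm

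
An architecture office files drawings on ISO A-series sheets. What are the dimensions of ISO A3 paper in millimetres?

A0 = 841 × 1189 mm (A0 has area 1 m², aspect 1:√2).
A1: ⌊1189/2⌋ × 841 = 594 × 841 mm
A2: ⌊841/2⌋ × 594 = 420 × 594 mm
A3: ⌊594/2⌋ × 420 = 297 × 420 mm

297 × 420 mm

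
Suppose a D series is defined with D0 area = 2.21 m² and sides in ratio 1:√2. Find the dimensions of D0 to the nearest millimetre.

1250 × 1768 mm

Let the short side be w mm. Then w · w√2 = 2.21 m² = 2,210,000 mm².
w² = 2,210,000/√2, so w ≈ 1250.1 mm; long side = w√2 ≈ 1767.9 mm.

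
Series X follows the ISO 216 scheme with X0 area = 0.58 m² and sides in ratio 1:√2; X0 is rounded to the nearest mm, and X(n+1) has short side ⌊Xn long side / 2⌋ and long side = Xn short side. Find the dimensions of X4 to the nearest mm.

Let X0's short side be w mm. w · w√2 = 0.58 m² = 580,000 mm², so w ≈ 640.4 mm and w√2 ≈ 905.7 mm → X0 = 640 × 906 mm.
X1: ⌊906/2⌋ × 640 = 453 × 640 mm
X2: ⌊640/2⌋ × 453 = 320 × 453 mm
X3: ⌊453/2⌋ × 320 = 226 × 320 mm
X4: ⌊320/2⌋ × 226 = 160 × 226 mm

160 × 226 mm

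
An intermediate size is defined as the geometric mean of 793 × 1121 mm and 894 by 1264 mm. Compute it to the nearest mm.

Short side: √(793 · 894) = √708942 ≈ 842.0 → 842 mm
Long side: √(1121 · 1264) = √1416944 ≈ 1190.4 → 1190 mm

842 × 1190 mm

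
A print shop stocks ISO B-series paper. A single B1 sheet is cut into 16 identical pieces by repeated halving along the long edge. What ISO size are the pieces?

B5

16 = 2^4, so 4 halving steps.
B1 → B2 → … → B5 after 4 steps.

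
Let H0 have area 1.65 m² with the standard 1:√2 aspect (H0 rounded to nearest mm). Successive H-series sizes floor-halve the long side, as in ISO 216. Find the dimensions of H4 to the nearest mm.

Let H0's short side be w mm. w · w√2 = 1.65 m² = 1,650,000 mm², so w ≈ 1080.2 mm and w√2 ≈ 1527.6 mm → H0 = 1080 × 1528 mm.
H1: ⌊1528/2⌋ × 1080 = 764 × 1080 mm
H2: ⌊1080/2⌋ × 764 = 540 × 764 mm
H3: ⌊764/2⌋ × 540 = 382 × 540 mm
H4: ⌊540/2⌋ × 382 = 270 × 382 mm

270 × 382 mm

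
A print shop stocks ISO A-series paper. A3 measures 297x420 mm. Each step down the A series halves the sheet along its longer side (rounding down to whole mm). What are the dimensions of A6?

A4: ⌊420/2⌋ × 297 = 210 × 297 mm
A5: ⌊297/2⌋ × 210 = 148 × 210 mm
A6: ⌊210/2⌋ × 148 = 105 × 148 mm

105 × 148 mm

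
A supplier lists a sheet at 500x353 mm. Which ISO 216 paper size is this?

B3 (353 × 500 mm)

Aspect ratio 500/353 ≈ 1.416 — close to the ISO √2 ≈ 1.414.
In the B-series (B0 = 1000 × 1414 mm): B3 = 353 × 500 mm.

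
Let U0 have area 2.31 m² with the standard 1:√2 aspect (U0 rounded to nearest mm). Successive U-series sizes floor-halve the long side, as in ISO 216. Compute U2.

Let U0's short side be w mm. w · w√2 = 2.31 m² = 2,310,000 mm², so w ≈ 1278.1 mm and w√2 ≈ 1807.4 mm → U0 = 1278 × 1807 mm.
U1: ⌊1807/2⌋ × 1278 = 903 × 1278 mm
U2: ⌊1278/2⌋ × 903 = 639 × 903 mm

639 × 903 mm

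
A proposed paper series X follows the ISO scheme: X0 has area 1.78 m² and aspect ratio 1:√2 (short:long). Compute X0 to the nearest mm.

1122 × 1587 mm

Let the short side be w mm. Then w · w√2 = 1.78 m² = 1,780,000 mm².
w² = 1,780,000/√2, so w ≈ 1121.9 mm; long side = w√2 ≈ 1586.6 mm.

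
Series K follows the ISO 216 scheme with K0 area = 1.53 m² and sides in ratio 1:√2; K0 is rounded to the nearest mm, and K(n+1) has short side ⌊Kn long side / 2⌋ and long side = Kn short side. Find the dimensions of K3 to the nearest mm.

Let K0's short side be w mm. w · w√2 = 1.53 m² = 1,530,000 mm², so w ≈ 1040.1 mm and w√2 ≈ 1471.0 mm → K0 = 1040 × 1471 mm.
K1: ⌊1471/2⌋ × 1040 = 735 × 1040 mm
K2: ⌊1040/2⌋ × 735 = 520 × 735 mm
K3: ⌊735/2⌋ × 520 = 367 × 520 mm

367 × 520 mm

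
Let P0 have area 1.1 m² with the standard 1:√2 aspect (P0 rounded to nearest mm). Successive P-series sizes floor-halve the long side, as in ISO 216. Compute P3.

311 × 441 mm

Let P0's short side be w mm. w · w√2 = 1.1 m² = 1,100,000 mm², so w ≈ 881.9 mm and w√2 ≈ 1247.3 mm → P0 = 882 × 1247 mm.
P1: ⌊1247/2⌋ × 882 = 623 × 882 mm
P2: ⌊882/2⌋ × 623 = 441 × 623 mm
P3: ⌊623/2⌋ × 441 = 311 × 441 mm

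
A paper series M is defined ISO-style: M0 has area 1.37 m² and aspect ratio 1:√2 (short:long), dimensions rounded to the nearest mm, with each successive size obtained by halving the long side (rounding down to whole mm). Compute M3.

348 × 492 mm

Let M0's short side be w mm. w · w√2 = 1.37 m² = 1,370,000 mm², so w ≈ 984.2 mm and w√2 ≈ 1391.9 mm → M0 = 984 × 1392 mm.
M1: ⌊1392/2⌋ × 984 = 696 × 984 mm
M2: ⌊984/2⌋ × 696 = 492 × 696 mm
M3: ⌊696/2⌋ × 492 = 348 × 492 mm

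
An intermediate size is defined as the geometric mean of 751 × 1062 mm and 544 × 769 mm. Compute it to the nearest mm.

Short side: √(751 · 544) = √408544 ≈ 639.2 → 639 mm
Long side: √(1062 · 769) = √816678 ≈ 903.7 → 904 mm

639 × 904 mm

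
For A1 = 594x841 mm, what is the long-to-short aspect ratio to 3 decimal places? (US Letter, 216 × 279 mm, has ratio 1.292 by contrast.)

1.416

841 / 594 = 1.416
ISO 216 targets √2 ≈ 1.414; the +0.002 deviation is from mm rounding.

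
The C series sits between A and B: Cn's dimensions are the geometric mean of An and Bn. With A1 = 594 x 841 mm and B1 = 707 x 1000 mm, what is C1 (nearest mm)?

648 × 917 mm

Short side: √(594 · 707) = √419958 ≈ 648.0 → 648 mm
Long side: √(841 · 1000) = √841000 ≈ 917.1 → 917 mm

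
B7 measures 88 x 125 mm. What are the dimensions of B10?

31 × 44 mm

B8: ⌊125/2⌋ × 88 = 62 × 88 mm
B9: ⌊88/2⌋ × 62 = 44 × 62 mm
B10: ⌊62/2⌋ × 44 = 31 × 44 mm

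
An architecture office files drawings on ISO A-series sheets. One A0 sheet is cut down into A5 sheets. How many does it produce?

Each ISO step halves the sheet: 1 × A0 → 2 × A1 → 4 × A2 → 8 × A3 → …
From A0 to A5 is 5 halving steps: 2^5 = 32.

32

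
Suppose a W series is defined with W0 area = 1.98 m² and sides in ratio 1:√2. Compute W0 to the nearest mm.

Let the short side be w mm. Then w · w√2 = 1.98 m² = 1,980,000 mm².
w² = 1,980,000/√2, so w ≈ 1183.2 mm; long side = w√2 ≈ 1673.4 mm.

1183 × 1673 mm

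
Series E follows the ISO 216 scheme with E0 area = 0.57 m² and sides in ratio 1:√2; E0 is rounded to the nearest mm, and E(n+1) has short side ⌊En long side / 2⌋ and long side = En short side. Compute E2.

317 × 449 mm

Let E0's short side be w mm. w · w√2 = 0.57 m² = 570,000 mm², so w ≈ 634.9 mm and w√2 ≈ 897.8 mm → E0 = 635 × 898 mm.
E1: ⌊898/2⌋ × 635 = 449 × 635 mm
E2: ⌊635/2⌋ × 449 = 317 × 449 mm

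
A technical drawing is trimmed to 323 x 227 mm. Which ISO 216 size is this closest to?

C4 (229 × 324 mm)

Aspect ratio 323/227 ≈ 1.423 — close to the ISO √2 ≈ 1.414.
In the C-series (envelope sizes, between A and B): C4 = 229 × 324 mm.
Off by 3 mm total — nearest standard size.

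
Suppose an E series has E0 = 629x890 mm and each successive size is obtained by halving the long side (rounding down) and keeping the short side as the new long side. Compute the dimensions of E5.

E1 = 445 × 629 mm (from E0 by 1 halving).
E2: ⌊629/2⌋ × 445 = 314 × 445 mm
E3: ⌊445/2⌋ × 314 = 222 × 314 mm
E4: ⌊314/2⌋ × 222 = 157 × 222 mm
E5: ⌊222/2⌋ × 157 = 111 × 157 mm

111 × 157 mm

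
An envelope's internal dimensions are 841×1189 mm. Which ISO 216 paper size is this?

A0 (841 × 1189 mm)

Aspect ratio 1189/841 ≈ 1.414 — close to the ISO √2 ≈ 1.414.
In the A-series (A0 area = 1 m²): A0 = 841 × 1189 mm.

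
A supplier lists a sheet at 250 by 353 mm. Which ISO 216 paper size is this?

B4 (250 × 353 mm)

Aspect ratio 353/250 ≈ 1.412 — close to the ISO √2 ≈ 1.414.
In the B-series (B0 = 1000 × 1414 mm): B4 = 250 × 353 mm.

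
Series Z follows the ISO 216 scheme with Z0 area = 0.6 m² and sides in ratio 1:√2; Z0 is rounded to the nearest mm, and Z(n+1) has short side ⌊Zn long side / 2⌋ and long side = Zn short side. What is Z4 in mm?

Let Z0's short side be w mm. w · w√2 = 0.6 m² = 600,000 mm², so w ≈ 651.4 mm and w√2 ≈ 921.2 mm → Z0 = 651 × 921 mm.
Z1: ⌊921/2⌋ × 651 = 460 × 651 mm
Z2: ⌊651/2⌋ × 460 = 325 × 460 mm
Z3: ⌊460/2⌋ × 325 = 230 × 325 mm
Z4: ⌊325/2⌋ × 230 = 162 × 230 mm

162 × 230 mm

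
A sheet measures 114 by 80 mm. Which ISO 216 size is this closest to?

Aspect ratio 114/80 ≈ 1.425 — close to the ISO √2 ≈ 1.414.
In the C-series (envelope sizes, between A and B): C7 = 81 × 114 mm.
Off by 1 mm total — nearest standard size.

C7 (81 × 114 mm)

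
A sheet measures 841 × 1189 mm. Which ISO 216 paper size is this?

Aspect ratio 1189/841 ≈ 1.414 — close to the ISO √2 ≈ 1.414.
In the A-series (A0 area = 1 m²): A0 = 841 × 1189 mm.

A0 (841 × 1189 mm)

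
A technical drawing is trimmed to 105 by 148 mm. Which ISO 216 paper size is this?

Aspect ratio 148/105 ≈ 1.410 — close to the ISO √2 ≈ 1.414.
In the A-series (A0 area = 1 m²): A6 = 105 × 148 mm.

A6 (105 × 148 mm)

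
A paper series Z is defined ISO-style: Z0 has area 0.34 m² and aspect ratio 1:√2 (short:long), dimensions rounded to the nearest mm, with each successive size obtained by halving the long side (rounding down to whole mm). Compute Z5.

Let Z0's short side be w mm. w · w√2 = 0.34 m² = 340,000 mm², so w ≈ 490.3 mm and w√2 ≈ 693.4 mm → Z0 = 490 × 693 mm.
Z1: ⌊693/2⌋ × 490 = 346 × 490 mm
Z2: ⌊490/2⌋ × 346 = 245 × 346 mm
Z3: ⌊346/2⌋ × 245 = 173 × 245 mm
Z4: ⌊245/2⌋ × 173 = 122 × 173 mm
Z5: ⌊173/2⌋ × 122 = 86 × 122 mm

86 × 122 mm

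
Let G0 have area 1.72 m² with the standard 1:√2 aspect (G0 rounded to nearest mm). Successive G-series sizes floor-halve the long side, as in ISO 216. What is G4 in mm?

275 × 390 mm

Let G0's short side be w mm. w · w√2 = 1.72 m² = 1,720,000 mm², so w ≈ 1102.8 mm and w√2 ≈ 1559.6 mm → G0 = 1103 × 1560 mm.
G1: ⌊1560/2⌋ × 1103 = 780 × 1103 mm
G2: ⌊1103/2⌋ × 780 = 551 × 780 mm
G3: ⌊780/2⌋ × 551 = 390 × 551 mm
G4: ⌊551/2⌋ × 390 = 275 × 390 mm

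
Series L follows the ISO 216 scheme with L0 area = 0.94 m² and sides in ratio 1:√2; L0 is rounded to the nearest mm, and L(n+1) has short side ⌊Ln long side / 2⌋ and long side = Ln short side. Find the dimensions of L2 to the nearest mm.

407 × 576 mm

Let L0's short side be w mm. w · w√2 = 0.94 m² = 940,000 mm², so w ≈ 815.3 mm and w√2 ≈ 1153.0 mm → L0 = 815 × 1153 mm.
L1: ⌊1153/2⌋ × 815 = 576 × 815 mm
L2: ⌊815/2⌋ × 576 = 407 × 576 mm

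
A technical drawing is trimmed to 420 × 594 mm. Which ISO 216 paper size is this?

Aspect ratio 594/420 ≈ 1.414 — close to the ISO √2 ≈ 1.414.
In the A-series (A0 area = 1 m²): A2 = 420 × 594 mm.

A2 (420 × 594 mm)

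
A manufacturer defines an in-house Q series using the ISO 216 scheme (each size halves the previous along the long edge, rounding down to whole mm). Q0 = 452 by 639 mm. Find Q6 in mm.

56 × 79 mm

Q1: ⌊639/2⌋ × 452 = 319 × 452 mm
Q2: ⌊452/2⌋ × 319 = 226 × 319 mm
Q3: ⌊319/2⌋ × 226 = 159 × 226 mm
Q4: ⌊226/2⌋ × 159 = 113 × 159 mm
Q5: ⌊159/2⌋ × 113 = 79 × 113 mm
Q6: ⌊113/2⌋ × 79 = 56 × 79 mm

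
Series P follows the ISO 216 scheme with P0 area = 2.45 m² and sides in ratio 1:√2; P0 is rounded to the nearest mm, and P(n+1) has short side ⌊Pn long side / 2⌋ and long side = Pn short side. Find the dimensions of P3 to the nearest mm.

Let P0's short side be w mm. w · w√2 = 2.45 m² = 2,450,000 mm², so w ≈ 1316.2 mm and w√2 ≈ 1861.4 mm → P0 = 1316 × 1861 mm.
P1: ⌊1861/2⌋ × 1316 = 930 × 1316 mm
P2: ⌊1316/2⌋ × 930 = 658 × 930 mm
P3: ⌊930/2⌋ × 658 = 465 × 658 mm

465 × 658 mm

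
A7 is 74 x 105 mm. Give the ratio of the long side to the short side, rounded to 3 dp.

1.419

105 / 74 = 1.419
ISO 216 targets √2 ≈ 1.414; the +0.005 deviation is from mm rounding.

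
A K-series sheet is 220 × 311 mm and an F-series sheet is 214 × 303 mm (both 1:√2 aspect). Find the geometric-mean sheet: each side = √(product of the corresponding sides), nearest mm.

217 × 307 mm

Short side: √(220 · 214) = √47080 ≈ 217.0 → 217 mm
Long side: √(311 · 303) = √94233 ≈ 307.0 → 307 mm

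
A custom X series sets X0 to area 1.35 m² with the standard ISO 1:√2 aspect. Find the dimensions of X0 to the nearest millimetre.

Let the short side be w mm. Then w · w√2 = 1.35 m² = 1,350,000 mm².
w² = 1,350,000/√2, so w ≈ 977.0 mm; long side = w√2 ≈ 1381.7 mm.

977 × 1382 mm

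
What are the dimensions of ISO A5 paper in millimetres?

148 × 210 mm

A0 = 841 × 1189 mm (A0 has area 1 m², aspect 1:√2).
A1: ⌊1189/2⌋ × 841 = 594 × 841 mm
A2: ⌊841/2⌋ × 594 = 420 × 594 mm
A3: ⌊594/2⌋ × 420 = 297 × 420 mm
A4: ⌊420/2⌋ × 297 = 210 × 297 mm
A5: ⌊297/2⌋ × 210 = 148 × 210 mm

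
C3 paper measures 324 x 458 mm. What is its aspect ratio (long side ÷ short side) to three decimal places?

1.414

458 / 324 = 1.414
Matches √2 ≈ 1.414 — the ISO 216 defining ratio.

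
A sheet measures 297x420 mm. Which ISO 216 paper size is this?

A3 (297 × 420 mm)

Aspect ratio 420/297 ≈ 1.414 — close to the ISO √2 ≈ 1.414.
In the A-series (A0 area = 1 m²): A3 = 297 × 420 mm.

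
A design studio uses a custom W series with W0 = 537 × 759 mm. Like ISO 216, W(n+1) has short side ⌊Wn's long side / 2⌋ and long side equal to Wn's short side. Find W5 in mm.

W1: ⌊759/2⌋ × 537 = 379 × 537 mm
W2: ⌊537/2⌋ × 379 = 268 × 379 mm
W3: ⌊379/2⌋ × 268 = 189 × 268 mm
W4: ⌊268/2⌋ × 189 = 134 × 189 mm
W5: ⌊189/2⌋ × 134 = 94 × 134 mm

94 × 134 mm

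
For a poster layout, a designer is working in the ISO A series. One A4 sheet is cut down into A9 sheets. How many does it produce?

32

Each ISO step halves the sheet: 1 × A4 → 2 × A5 → 4 × A6 → 8 × A7 → …
From A4 to A9 is 5 halving steps: 2^5 = 32.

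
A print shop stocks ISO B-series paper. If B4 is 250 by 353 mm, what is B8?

62 × 88 mm

B5: ⌊353/2⌋ × 250 = 176 × 250 mm
B6: ⌊250/2⌋ × 176 = 125 × 176 mm
B7: ⌊176/2⌋ × 125 = 88 × 125 mm
B8: ⌊125/2⌋ × 88 = 62 × 88 mm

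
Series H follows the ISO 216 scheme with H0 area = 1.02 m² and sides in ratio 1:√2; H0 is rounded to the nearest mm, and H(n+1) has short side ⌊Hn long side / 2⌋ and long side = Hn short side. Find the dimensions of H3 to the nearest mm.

300 × 424 mm

Let H0's short side be w mm. w · w√2 = 1.02 m² = 1,020,000 mm², so w ≈ 849.3 mm and w√2 ≈ 1201.0 mm → H0 = 849 × 1201 mm.
H1: ⌊1201/2⌋ × 849 = 600 × 849 mm
H2: ⌊849/2⌋ × 600 = 424 × 600 mm
H3: ⌊600/2⌋ × 424 = 300 × 424 mm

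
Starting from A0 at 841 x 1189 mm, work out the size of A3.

297 × 420 mm

A1: ⌊1189/2⌋ × 841 = 594 × 841 mm
A2: ⌊841/2⌋ × 594 = 420 × 594 mm
A3: ⌊594/2⌋ × 420 = 297 × 420 mm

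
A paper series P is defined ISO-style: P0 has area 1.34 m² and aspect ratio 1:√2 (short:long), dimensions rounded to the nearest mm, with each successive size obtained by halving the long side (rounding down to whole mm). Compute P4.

243 × 344 mm

Let P0's short side be w mm. w · w√2 = 1.34 m² = 1,340,000 mm², so w ≈ 973.4 mm and w√2 ≈ 1376.6 mm → P0 = 973 × 1377 mm.
P1: ⌊1377/2⌋ × 973 = 688 × 973 mm
P2: ⌊973/2⌋ × 688 = 486 × 688 mm
P3: ⌊688/2⌋ × 486 = 344 × 486 mm
P4: ⌊486/2⌋ × 344 = 243 × 344 mm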